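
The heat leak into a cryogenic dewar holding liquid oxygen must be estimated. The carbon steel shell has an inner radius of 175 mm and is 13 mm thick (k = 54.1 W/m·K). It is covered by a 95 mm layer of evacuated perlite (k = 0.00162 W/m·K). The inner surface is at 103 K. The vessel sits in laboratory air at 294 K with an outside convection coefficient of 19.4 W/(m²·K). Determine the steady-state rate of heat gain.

Spherical conduction: R = (1/r_in − 1/r_out)/(4πk) per layer; series-sum.
R_carbon steel shell = (1/0.175 − 1/0.188)/(4π×54.1) = 5.812×10^-4 K/W
R_evacuated perlite = (1/0.188 − 1/0.283)/(4π×0.00162) = 87.71 K/W
R_outer film = 1/(h·4πr_o²) = 1/(19.4×4π×0.283²) = 0.05122 K/W
R_total = 87.76 K/W
Q = ΔT/R_total = 191/87.76

Q ≈ 2.18 W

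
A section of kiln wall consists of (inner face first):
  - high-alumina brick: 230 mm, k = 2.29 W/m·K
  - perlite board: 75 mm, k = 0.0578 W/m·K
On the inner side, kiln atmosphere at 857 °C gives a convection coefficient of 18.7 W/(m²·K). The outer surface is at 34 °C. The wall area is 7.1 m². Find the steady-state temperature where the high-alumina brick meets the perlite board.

Model the wall as resistances in series:
R_inner film = 1/(h_i·A) = 1/(18.7×7.1) = 0.007532 K/W
R_high-alumina brick = L/(kA) = 0.23/(2.29×7.1) = 0.01415 K/W
R_perlite board = L/(kA) = 0.075/(0.0578×7.1) = 0.1828 K/W
R_total = 0.2044 K/W;  Q = ΔT/R_total = 823/0.2044 = 4026 W
T_interface = T_inner − Q·ΣR(inner→interface) = 857 − 4030×0.02168

T ≈ 770 °C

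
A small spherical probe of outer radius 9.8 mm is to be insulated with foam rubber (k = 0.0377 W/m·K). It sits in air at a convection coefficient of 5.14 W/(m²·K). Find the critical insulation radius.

For a sphere r_cr = 2k/h = 2×0.0377/5.14
r_cr = 14.7 mm; since the bare radius (9.8 mm) is below r_cr, adding a thin layer of insulation will *increase* heat loss.

r_cr ≈ 14.7 mm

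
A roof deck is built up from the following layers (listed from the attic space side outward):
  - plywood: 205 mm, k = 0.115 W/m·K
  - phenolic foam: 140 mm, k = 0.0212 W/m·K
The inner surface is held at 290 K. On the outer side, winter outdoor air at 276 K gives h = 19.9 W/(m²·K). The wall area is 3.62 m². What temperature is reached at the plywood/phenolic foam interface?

T ≈ 287 K

Treating each layer as a thermal resistance in series:
R_plywood = L/(kA) = 0.205/(0.115×3.62) = 0.4924 K/W
R_phenolic foam = L/(kA) = 0.14/(0.0212×3.62) = 1.824 K/W
R_outer film = 1/(h_o·A) = 1/(19.9×3.62) = 0.01388 K/W
R_total = 2.331 K/W;  Q = ΔT/R_total = 14/2.331 = 6.007 W
T_interface = T_inner − Q·ΣR(inner→interface) = 290 − 6.01×0.4924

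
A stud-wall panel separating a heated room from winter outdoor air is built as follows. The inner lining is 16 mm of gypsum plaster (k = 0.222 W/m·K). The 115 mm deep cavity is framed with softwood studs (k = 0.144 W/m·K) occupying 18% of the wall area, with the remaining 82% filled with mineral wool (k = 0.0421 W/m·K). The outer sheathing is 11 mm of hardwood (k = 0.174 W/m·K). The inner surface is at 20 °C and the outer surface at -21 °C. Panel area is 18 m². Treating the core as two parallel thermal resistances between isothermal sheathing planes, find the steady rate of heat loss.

Q ≈ 362 W

Sheathing layers in series; stud and cavity paths in parallel between them.
R_inner = 0.016/(0.222×18) = 0.004004 K/W
R_stud  = 0.115/(0.144×0.18×18) = 0.2465 K/W
R_cav   = 0.115/(0.0421×0.82×18) = 0.1851 K/W
1/R_core = 1/R_stud + 1/R_cav → R_core = 0.1057 K/W
R_outer = 0.011/(0.174×18) = 0.003512 K/W
R_total = 0.1132 K/W
Q = ΔT/R_total = 41/0.1132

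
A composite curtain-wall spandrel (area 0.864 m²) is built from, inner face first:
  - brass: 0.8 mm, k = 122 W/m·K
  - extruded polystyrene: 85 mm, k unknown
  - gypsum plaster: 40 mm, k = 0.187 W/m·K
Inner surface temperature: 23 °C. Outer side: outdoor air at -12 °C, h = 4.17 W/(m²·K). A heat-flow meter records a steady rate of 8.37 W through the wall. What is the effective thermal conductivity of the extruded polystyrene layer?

k ≈ 0.0269 W/(m·K)

Series thermal resistances:
R_brass = L/(kA) = 0.0008/(122×0.864) = 7.59×10^-6 K/W
R_gypsum plaster = L/(kA) = 0.04/(0.187×0.864) = 0.2476 K/W
R_outer film = 1/(h_o·A) = 1/(4.17×0.864) = 0.2776 K/W
Sum of known resistances R_other = 0.5251 K/W
Total R = ΔT/Q = 35/8.37 = 4.182 K/W
R_extruded polystyrene = R_total − R_other = 3.656 K/W
k = L/(R·A) = 0.085/(3.656×0.864)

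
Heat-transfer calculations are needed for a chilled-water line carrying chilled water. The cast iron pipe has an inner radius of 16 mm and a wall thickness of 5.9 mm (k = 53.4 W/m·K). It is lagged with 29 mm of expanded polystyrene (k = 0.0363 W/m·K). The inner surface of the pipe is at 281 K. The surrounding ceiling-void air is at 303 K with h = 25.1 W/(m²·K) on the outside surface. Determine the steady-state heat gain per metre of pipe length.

q′ ≈ 5.75 W/m

Per-layer cylindrical resistances, series-summed:
R_cast iron pipe wall = ln(21.9/16)/(2π×53.4×1) = 9.356×10^-4 K/W
R_expanded polystyrene = ln(50.9/21.9)/(2π×0.0363×1) = 3.698 K/W
R_outer film = 1/(h_o·2πr_oL) = 1/(25.1×2π×0.0509×1) = 0.1246 K/W
R_total = 3.823 K/W
Q = ΔT/R_total = 22/3.823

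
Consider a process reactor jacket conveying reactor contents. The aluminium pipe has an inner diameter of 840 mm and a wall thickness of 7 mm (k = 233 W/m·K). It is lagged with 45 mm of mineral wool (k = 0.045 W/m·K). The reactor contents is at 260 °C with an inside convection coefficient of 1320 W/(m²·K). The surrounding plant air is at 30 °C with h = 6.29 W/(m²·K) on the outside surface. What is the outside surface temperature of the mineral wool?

Per-layer cylindrical resistances, series-summed:
R_inner film = 1/(h_i·2πr₁L) = 1/(1320×2π×0.42×1) = 2.871×10^-4 K/W
R_aluminium pipe wall = ln(427/420)/(2π×233×1) = 1.129×10^-5 K/W
R_mineral wool = ln(472/427)/(2π×0.045×1) = 0.3544 K/W
R_outer film = 1/(h_o·2πr_oL) = 1/(6.29×2π×0.472×1) = 0.05361 K/W
R_total = 0.4083 K/W
Q = ΔT/R_total = 230/0.4083
Q = 563 W/m
T_interface = T_inner − Q·ΣR(inner→interface) = 260 − 563×0.3547

T ≈ 60.2 °C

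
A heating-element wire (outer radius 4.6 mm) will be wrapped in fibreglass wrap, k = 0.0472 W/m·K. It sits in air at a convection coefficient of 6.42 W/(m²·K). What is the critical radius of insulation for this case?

For a cylinder r_cr = k/h = 0.0472/6.42
r_cr = 7.35 mm; since the bare radius (4.6 mm) is below r_cr, adding a thin layer of insulation will *increase* heat loss.

r_cr ≈ 7.35 mm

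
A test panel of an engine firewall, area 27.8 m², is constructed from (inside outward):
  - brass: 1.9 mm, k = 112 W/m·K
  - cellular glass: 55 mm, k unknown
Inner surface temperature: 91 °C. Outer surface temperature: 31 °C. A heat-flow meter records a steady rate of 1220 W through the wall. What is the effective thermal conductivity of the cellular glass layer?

Thermal resistances in series:
R_brass = L/(kA) = 0.0019/(112×27.8) = 6.102×10^-7 K/W
Sum of known resistances R_other = 6.102×10^-7 K/W
Total R = ΔT/Q = 60/1220 = 0.04918 K/W
R_cellular glass = R_total − R_other = 0.04918 K/W
k = L/(R·A) = 0.055/(0.04918×27.8)

k ≈ 0.0402 W/(m·K)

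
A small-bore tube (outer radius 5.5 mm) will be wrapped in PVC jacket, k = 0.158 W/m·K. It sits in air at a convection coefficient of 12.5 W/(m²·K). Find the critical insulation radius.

r_cr ≈ 12.6 mm

For a cylinder r_cr = k/h = 0.158/12.5
r_cr = 12.6 mm; since the bare radius (5.5 mm) is below r_cr, adding a thin layer of insulation will *increase* heat loss.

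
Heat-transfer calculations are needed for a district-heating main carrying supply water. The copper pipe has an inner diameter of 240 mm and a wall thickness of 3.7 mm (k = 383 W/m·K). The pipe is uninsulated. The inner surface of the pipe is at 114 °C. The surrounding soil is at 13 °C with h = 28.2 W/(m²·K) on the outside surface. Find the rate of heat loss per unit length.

q′ ≈ 2210 W/m

Radial resistances (cylindrical: R_cond = ln(r_o/r_i)/(2πkL), R_conv = 1/(h·2πrL)):
R_copper pipe wall = ln(123.7/120)/(2π×383×1) = 1.262×10^-5 K/W
R_outer film = 1/(h_o·2πr_oL) = 1/(28.2×2π×0.1237×1) = 0.04562 K/W
R_total = 0.04564 K/W
Q = ΔT/R_total = 101/0.04564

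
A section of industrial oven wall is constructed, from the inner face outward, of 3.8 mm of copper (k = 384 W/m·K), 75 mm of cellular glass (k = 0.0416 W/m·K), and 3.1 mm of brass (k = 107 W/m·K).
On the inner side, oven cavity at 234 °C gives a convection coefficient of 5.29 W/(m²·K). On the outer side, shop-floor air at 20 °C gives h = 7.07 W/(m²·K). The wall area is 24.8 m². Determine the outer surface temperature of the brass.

Model the wall as resistances in series:
R_inner film = 1/(h_i·A) = 1/(5.29×24.8) = 0.007622 K/W
R_copper = L/(kA) = 0.0038/(384×24.8) = 3.99×10^-7 K/W
R_cellular glass = L/(kA) = 0.075/(0.0416×24.8) = 0.0727 K/W
R_brass = L/(kA) = 0.0031/(107×24.8) = 1.168×10^-6 K/W
R_outer film = 1/(h_o·A) = 1/(7.07×24.8) = 0.005703 K/W
R_total = 0.08602 K/W;  Q = ΔT/R_total = 214/0.08602 = 2488 W
T_interface = T_inner − Q·ΣR(inner→interface) = 234 − 2490×0.08032

T ≈ 34.2 °C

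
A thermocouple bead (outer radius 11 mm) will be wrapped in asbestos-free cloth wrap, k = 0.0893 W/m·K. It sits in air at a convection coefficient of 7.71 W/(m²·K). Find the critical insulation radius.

For a sphere r_cr = 2k/h = 2×0.0893/7.71
r_cr = 23.2 mm; since the bare radius (11 mm) is below r_cr, adding a thin layer of insulation will *increase* heat loss.

r_cr ≈ 23.2 mm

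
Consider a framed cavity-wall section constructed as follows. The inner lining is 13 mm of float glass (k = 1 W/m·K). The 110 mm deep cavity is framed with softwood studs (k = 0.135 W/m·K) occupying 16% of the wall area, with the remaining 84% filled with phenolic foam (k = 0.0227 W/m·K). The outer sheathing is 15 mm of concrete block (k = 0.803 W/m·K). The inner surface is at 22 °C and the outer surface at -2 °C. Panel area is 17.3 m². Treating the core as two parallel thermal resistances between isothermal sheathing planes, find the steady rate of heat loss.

Q ≈ 152 W

Sheathing layers in series; stud and cavity paths in parallel between them.
R_inner = 0.013/(1×17.3) = 7.514×10^-4 K/W
R_stud  = 0.11/(0.135×0.16×17.3) = 0.2944 K/W
R_cav   = 0.11/(0.0227×0.84×17.3) = 0.3335 K/W
1/R_core = 1/R_stud + 1/R_cav → R_core = 0.1563 K/W
R_outer = 0.015/(0.803×17.3) = 0.00108 K/W
R_total = 0.1582 K/W
Q = ΔT/R_total = 24/0.1582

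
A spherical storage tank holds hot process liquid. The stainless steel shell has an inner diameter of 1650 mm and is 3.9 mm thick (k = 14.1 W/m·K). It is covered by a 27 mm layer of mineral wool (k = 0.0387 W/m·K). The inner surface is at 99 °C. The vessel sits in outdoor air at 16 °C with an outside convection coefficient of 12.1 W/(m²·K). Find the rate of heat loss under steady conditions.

Q ≈ 951 W

Each spherical layer contributes R = (1/r_i − 1/r_o)/(4πk):
R_stainless steel shell = (1/0.825 − 1/0.8289)/(4π×14.1) = 3.219×10^-5 K/W
R_mineral wool = (1/0.8289 − 1/0.8559)/(4π×0.0387) = 0.07826 K/W
R_outer film = 1/(h·4πr_o²) = 1/(12.1×4π×0.8559²) = 0.008978 K/W
R_total = 0.08727 K/W
Q = ΔT/R_total = 83/0.08727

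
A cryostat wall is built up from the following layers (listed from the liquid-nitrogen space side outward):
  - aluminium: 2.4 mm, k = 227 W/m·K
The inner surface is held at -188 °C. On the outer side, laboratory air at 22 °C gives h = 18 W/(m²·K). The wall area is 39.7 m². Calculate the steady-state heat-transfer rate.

Thermal resistances in series:
R_aluminium = L/(kA) = 0.0024/(227×39.7) = 2.663×10^-7 K/W
R_outer film = 1/(h_o·A) = 1/(18×39.7) = 0.001399 K/W
R_total = 0.0014 K/W
Q = ΔT / R_total = 210 / 0.0014

Q ≈ 150000 W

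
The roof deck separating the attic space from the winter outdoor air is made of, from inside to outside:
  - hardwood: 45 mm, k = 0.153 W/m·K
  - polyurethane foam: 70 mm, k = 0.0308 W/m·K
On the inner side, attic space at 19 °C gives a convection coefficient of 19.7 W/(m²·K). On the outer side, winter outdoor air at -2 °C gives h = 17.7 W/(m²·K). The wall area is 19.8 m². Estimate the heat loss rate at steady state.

Series thermal resistances:
R_inner film = 1/(h_i·A) = 1/(19.7×19.8) = 0.002564 K/W
R_hardwood = L/(kA) = 0.045/(0.153×19.8) = 0.01485 K/W
R_polyurethane foam = L/(kA) = 0.07/(0.0308×19.8) = 0.1148 K/W
R_outer film = 1/(h_o·A) = 1/(17.7×19.8) = 0.002853 K/W
R_total = 0.1351 K/W
Q = ΔT / R_total = 21 / 0.1351

Q ≈ 155 W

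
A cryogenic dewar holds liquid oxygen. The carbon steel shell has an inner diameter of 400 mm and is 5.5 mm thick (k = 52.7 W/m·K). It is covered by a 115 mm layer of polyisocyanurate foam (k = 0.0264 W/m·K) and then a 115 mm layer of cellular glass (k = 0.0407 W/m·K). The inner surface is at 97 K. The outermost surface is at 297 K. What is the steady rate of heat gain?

Q ≈ 29.1 W

Each spherical layer contributes R = (1/r_i − 1/r_o)/(4πk):
R_carbon steel shell = (1/0.2 − 1/0.2055)/(4π×52.7) = 2.021×10^-4 K/W
R_polyisocyanurate foam = (1/0.2055 − 1/0.3205)/(4π×0.0264) = 5.263 K/W
R_cellular glass = (1/0.3205 − 1/0.4355)/(4π×0.0407) = 1.611 K/W
R_total = 6.874 K/W
Q = ΔT/R_total = 200/6.874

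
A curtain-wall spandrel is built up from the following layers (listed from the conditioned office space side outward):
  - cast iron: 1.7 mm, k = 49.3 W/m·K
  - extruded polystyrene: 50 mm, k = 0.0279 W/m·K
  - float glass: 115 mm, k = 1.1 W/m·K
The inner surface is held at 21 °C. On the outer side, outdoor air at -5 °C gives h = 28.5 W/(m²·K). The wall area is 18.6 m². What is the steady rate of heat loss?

Q ≈ 250 W

Thermal resistances in series:
R_cast iron = L/(kA) = 0.0017/(49.3×18.6) = 1.854×10^-6 K/W
R_extruded polystyrene = L/(kA) = 0.05/(0.0279×18.6) = 0.09635 K/W
R_float glass = L/(kA) = 0.115/(1.1×18.6) = 0.005621 K/W
R_outer film = 1/(h_o·A) = 1/(28.5×18.6) = 0.001886 K/W
R_total = 0.1039 K/W
Q = ΔT / R_total = 26 / 0.1039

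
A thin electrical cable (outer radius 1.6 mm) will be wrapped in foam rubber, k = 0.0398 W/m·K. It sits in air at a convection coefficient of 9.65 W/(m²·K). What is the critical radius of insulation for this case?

For a cylinder r_cr = k/h = 0.0398/9.65
r_cr = 4.12 mm; since the bare radius (1.6 mm) is below r_cr, adding a thin layer of insulation will *increase* heat loss.

r_cr ≈ 4.12 mm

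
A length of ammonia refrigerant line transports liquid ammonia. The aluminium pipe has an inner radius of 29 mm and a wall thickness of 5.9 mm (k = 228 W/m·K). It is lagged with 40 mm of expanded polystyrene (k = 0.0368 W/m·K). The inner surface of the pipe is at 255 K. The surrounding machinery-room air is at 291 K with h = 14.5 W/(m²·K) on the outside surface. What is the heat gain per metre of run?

Radial resistances (cylindrical: R_cond = ln(r_o/r_i)/(2πkL), R_conv = 1/(h·2πrL)):
R_aluminium pipe wall = ln(34.9/29)/(2π×228×1) = 1.293×10^-4 K/W
R_expanded polystyrene = ln(74.9/34.9)/(2π×0.0368×1) = 3.303 K/W
R_outer film = 1/(h_o·2πr_oL) = 1/(14.5×2π×0.0749×1) = 0.1465 K/W
R_total = 3.449 K/W
Q = ΔT/R_total = 36/3.449

q′ ≈ 10.4 W/m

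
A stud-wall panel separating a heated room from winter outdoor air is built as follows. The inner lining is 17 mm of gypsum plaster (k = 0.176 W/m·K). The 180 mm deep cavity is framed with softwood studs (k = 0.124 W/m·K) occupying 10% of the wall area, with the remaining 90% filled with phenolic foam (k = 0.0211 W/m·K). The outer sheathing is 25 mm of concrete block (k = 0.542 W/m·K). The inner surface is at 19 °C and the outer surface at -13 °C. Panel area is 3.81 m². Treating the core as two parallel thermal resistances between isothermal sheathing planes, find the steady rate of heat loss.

Q ≈ 20.7 W

Sheathing layers in series; stud and cavity paths in parallel between them.
R_inner = 0.017/(0.176×3.81) = 0.02535 K/W
R_stud  = 0.18/(0.124×0.1×3.81) = 3.81 K/W
R_cav   = 0.18/(0.0211×0.9×3.81) = 2.488 K/W
1/R_core = 1/R_stud + 1/R_cav → R_core = 1.505 K/W
R_outer = 0.025/(0.542×3.81) = 0.01211 K/W
R_total = 1.543 K/W
Q = ΔT/R_total = 32/1.543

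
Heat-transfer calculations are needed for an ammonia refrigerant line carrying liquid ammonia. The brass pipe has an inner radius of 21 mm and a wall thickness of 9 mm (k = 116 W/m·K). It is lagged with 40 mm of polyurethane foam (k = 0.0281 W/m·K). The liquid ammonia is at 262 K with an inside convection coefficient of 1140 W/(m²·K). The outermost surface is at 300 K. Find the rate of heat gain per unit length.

Radial resistances (cylindrical: R_cond = ln(r_o/r_i)/(2πkL), R_conv = 1/(h·2πrL)):
R_inner film = 1/(h_i·2πr₁L) = 1/(1140×2π×0.021×1) = 0.006648 K/W
R_brass pipe wall = ln(30/21)/(2π×116×1) = 4.894×10^-4 K/W
R_polyurethane foam = ln(70/30)/(2π×0.0281×1) = 4.799 K/W
R_total = 4.806 K/W
Q = ΔT/R_total = 38/4.806

q′ ≈ 7.91 W/m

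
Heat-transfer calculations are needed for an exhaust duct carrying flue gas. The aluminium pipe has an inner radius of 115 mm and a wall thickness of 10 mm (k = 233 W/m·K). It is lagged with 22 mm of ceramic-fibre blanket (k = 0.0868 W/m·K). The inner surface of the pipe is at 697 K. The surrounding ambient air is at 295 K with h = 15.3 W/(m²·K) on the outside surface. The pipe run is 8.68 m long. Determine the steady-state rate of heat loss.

Radial resistances (cylindrical: R_cond = ln(r_o/r_i)/(2πkL), R_conv = 1/(h·2πrL)):
R_aluminium pipe wall = ln(125/115)/(2π×233×8.68) = 6.562×10^-6 K/W
R_ceramic-fibre blanket = ln(147/125)/(2π×0.0868×8.68) = 0.03425 K/W
R_outer film = 1/(h_o·2πr_oL) = 1/(15.3×2π×0.147×8.68) = 0.008153 K/W
R_total = 0.04241 K/W
Q = ΔT/R_total = 402/0.04241

Q ≈ 9480 W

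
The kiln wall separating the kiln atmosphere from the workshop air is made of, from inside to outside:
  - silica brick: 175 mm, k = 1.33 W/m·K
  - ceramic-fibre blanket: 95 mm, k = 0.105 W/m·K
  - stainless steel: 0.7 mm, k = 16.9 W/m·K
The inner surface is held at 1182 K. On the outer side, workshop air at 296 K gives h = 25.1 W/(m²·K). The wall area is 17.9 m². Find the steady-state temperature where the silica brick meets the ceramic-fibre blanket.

Model the wall as resistances in series:
R_silica brick = L/(kA) = 0.175/(1.33×17.9) = 0.007351 K/W
R_ceramic-fibre blanket = L/(kA) = 0.095/(0.105×17.9) = 0.05055 K/W
R_stainless steel = L/(kA) = 0.0007/(16.9×17.9) = 2.314×10^-6 K/W
R_outer film = 1/(h_o·A) = 1/(25.1×17.9) = 0.002226 K/W
R_total = 0.06012 K/W;  Q = ΔT/R_total = 886/0.06012 = 14740 W
T_interface = T_inner − Q·ΣR(inner→interface) = 1182 − 14700×0.007351

T ≈ 1070 K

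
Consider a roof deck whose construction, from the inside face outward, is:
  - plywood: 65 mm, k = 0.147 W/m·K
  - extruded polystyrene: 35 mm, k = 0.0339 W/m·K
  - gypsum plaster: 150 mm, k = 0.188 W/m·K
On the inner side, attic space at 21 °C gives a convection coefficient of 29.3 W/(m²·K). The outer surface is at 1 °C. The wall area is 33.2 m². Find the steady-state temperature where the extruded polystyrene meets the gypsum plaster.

Series thermal resistances:
R_inner film = 1/(h_i·A) = 1/(29.3×33.2) = 0.001028 K/W
R_plywood = L/(kA) = 0.065/(0.147×33.2) = 0.01332 K/W
R_extruded polystyrene = L/(kA) = 0.035/(0.0339×33.2) = 0.0311 K/W
R_gypsum plaster = L/(kA) = 0.15/(0.188×33.2) = 0.02403 K/W
R_total = 0.06948 K/W;  Q = ΔT/R_total = 20/0.06948 = 287.9 W
T_interface = T_inner − Q·ΣR(inner→interface) = 21 − 288×0.04544

T ≈ 7.92 °C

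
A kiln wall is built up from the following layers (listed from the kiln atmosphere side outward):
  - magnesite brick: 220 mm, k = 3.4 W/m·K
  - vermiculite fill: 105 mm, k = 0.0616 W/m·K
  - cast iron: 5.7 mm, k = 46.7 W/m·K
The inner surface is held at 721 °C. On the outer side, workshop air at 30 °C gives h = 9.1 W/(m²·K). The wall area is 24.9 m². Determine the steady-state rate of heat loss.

Series thermal resistances:
R_magnesite brick = L/(kA) = 0.22/(3.4×24.9) = 0.002599 K/W
R_vermiculite fill = L/(kA) = 0.105/(0.0616×24.9) = 0.06846 K/W
R_cast iron = L/(kA) = 0.0057/(46.7×24.9) = 4.902×10^-6 K/W
R_outer film = 1/(h_o·A) = 1/(9.1×24.9) = 0.004413 K/W
R_total = 0.07547 K/W
Q = ΔT / R_total = 691 / 0.07547

Q ≈ 9160 W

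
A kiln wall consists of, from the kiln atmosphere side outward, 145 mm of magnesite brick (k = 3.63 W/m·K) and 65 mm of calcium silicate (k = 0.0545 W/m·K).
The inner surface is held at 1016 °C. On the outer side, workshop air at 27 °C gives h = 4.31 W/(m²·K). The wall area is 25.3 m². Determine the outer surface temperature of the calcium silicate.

T ≈ 184 °C

Treating each layer as a thermal resistance in series:
R_magnesite brick = L/(kA) = 0.145/(3.63×25.3) = 0.001579 K/W
R_calcium silicate = L/(kA) = 0.065/(0.0545×25.3) = 0.04714 K/W
R_outer film = 1/(h_o·A) = 1/(4.31×25.3) = 0.009171 K/W
R_total = 0.05789 K/W;  Q = ΔT/R_total = 989/0.05789 = 17080 W
T_interface = T_inner − Q·ΣR(inner→interface) = 1016 − 17100×0.04872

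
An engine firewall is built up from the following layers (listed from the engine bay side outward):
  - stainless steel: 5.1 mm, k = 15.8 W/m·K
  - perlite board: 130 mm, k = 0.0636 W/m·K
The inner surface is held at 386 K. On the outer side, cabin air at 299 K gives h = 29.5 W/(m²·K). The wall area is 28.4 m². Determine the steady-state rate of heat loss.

Q ≈ 1190 W

Treating each layer as a thermal resistance in series:
R_stainless steel = L/(kA) = 0.0051/(15.8×28.4) = 1.137×10^-5 K/W
R_perlite board = L/(kA) = 0.13/(0.0636×28.4) = 0.07197 K/W
R_outer film = 1/(h_o·A) = 1/(29.5×28.4) = 0.001194 K/W
R_total = 0.07318 K/W
Q = ΔT / R_total = 87 / 0.07318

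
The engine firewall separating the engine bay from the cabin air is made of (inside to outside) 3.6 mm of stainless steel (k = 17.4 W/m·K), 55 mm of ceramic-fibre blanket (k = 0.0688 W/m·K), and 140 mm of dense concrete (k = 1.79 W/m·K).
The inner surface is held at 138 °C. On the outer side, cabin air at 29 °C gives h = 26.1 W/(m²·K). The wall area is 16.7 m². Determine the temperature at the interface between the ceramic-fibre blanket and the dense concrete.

Using the resistance-network approach (series):
R_stainless steel = L/(kA) = 0.0036/(17.4×16.7) = 1.239×10^-5 K/W
R_ceramic-fibre blanket = L/(kA) = 0.055/(0.0688×16.7) = 0.04787 K/W
R_dense concrete = L/(kA) = 0.14/(1.79×16.7) = 0.004683 K/W
R_outer film = 1/(h_o·A) = 1/(26.1×16.7) = 0.002294 K/W
R_total = 0.05486 K/W;  Q = ΔT/R_total = 109/0.05486 = 1987 W
T_interface = T_inner − Q·ΣR(inner→interface) = 138 − 1990×0.04788

T ≈ 42.9 °C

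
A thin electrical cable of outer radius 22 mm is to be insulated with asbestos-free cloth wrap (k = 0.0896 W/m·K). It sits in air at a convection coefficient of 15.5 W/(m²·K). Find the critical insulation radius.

r_cr ≈ 5.78 mm

For a cylinder r_cr = k/h = 0.0896/15.5
r_cr = 5.78 mm; since the bare radius (22 mm) is above r_cr, any added insulation will reduce heat loss.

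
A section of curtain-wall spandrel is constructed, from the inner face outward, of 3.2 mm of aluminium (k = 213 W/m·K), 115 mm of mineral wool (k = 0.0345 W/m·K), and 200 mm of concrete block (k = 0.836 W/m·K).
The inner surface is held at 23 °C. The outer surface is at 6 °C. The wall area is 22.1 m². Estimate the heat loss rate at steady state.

Q ≈ 105 W

Using the resistance-network approach (series):
R_aluminium = L/(kA) = 0.0032/(213×22.1) = 6.798×10^-7 K/W
R_mineral wool = L/(kA) = 0.115/(0.0345×22.1) = 0.1508 K/W
R_concrete block = L/(kA) = 0.2/(0.836×22.1) = 0.01083 K/W
R_total = 0.1617 K/W
Q = ΔT / R_total = 17 / 0.1617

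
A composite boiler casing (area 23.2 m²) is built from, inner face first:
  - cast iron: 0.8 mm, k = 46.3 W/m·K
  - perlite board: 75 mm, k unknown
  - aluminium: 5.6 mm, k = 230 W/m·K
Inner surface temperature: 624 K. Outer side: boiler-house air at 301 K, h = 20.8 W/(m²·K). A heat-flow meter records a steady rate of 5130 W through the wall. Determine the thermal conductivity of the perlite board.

Using the resistance-network approach (series):
R_cast iron = L/(kA) = 0.0008/(46.3×23.2) = 7.448×10^-7 K/W
R_aluminium = L/(kA) = 0.0056/(230×23.2) = 1.049×10^-6 K/W
R_outer film = 1/(h_o·A) = 1/(20.8×23.2) = 0.002072 K/W
Sum of known resistances R_other = 0.002074 K/W
Total R = ΔT/Q = 323/5130 = 0.06296 K/W
R_perlite board = R_total − R_other = 0.06089 K/W
k = L/(R·A) = 0.075/(0.06089×23.2)

k ≈ 0.0531 W/(m·K)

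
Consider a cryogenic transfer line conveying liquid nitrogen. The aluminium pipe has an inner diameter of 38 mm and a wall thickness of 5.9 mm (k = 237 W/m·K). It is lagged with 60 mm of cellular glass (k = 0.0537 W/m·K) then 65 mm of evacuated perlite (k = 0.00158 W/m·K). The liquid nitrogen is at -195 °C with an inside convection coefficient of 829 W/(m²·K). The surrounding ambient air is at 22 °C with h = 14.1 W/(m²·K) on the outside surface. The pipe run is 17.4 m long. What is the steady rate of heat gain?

Q ≈ 61.9 W

Treating each annulus and film as a series resistance:
R_inner film = 1/(h_i·2πr₁L) = 1/(829×2π×0.019×17.4) = 5.807×10^-4 K/W
R_aluminium pipe wall = ln(24.9/19)/(2π×237×17.4) = 1.044×10^-5 K/W
R_cellular glass = ln(84.9/24.9)/(2π×0.0537×17.4) = 0.2089 K/W
R_evacuated perlite = ln(149.9/84.9)/(2π×0.00158×17.4) = 3.291 K/W
R_outer film = 1/(h_o·2πr_oL) = 1/(14.1×2π×0.1499×17.4) = 0.004328 K/W
R_total = 3.505 K/W
Q = ΔT/R_total = 217/3.505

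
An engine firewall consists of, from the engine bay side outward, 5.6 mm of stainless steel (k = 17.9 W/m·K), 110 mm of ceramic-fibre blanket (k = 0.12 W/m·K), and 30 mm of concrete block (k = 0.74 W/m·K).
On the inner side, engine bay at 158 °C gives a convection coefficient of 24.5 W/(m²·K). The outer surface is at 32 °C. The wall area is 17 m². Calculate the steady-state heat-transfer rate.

Q ≈ 2150 W

Using the resistance-network approach (series):
R_inner film = 1/(h_i·A) = 1/(24.5×17) = 0.002401 K/W
R_stainless steel = L/(kA) = 0.0056/(17.9×17) = 1.84×10^-5 K/W
R_ceramic-fibre blanket = L/(kA) = 0.11/(0.12×17) = 0.05392 K/W
R_concrete block = L/(kA) = 0.03/(0.74×17) = 0.002385 K/W
R_total = 0.05873 K/W
Q = ΔT / R_total = 126 / 0.05873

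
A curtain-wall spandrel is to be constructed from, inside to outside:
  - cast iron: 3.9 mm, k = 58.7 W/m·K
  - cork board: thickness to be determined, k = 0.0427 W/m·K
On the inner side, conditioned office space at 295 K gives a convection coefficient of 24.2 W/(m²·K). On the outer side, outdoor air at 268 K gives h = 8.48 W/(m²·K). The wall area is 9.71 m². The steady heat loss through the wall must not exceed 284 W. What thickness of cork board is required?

L ≈ 32.6 mm

Thermal resistances in series:
R_inner film = 1/(h_i·A) = 1/(24.2×9.71) = 0.004256 K/W
R_cast iron = L/(kA) = 0.0039/(58.7×9.71) = 6.842×10^-6 K/W
R_outer film = 1/(h_o·A) = 1/(8.48×9.71) = 0.01214 K/W
Sum of the known resistances R_other = 0.01641 K/W
Required total resistance R_tot = ΔT/Q_allow = 27/284 = 0.09507 K/W
R_cork board = R_tot − R_other = 0.07866 K/W
L = R·k·A = 0.07866×0.0427×9.71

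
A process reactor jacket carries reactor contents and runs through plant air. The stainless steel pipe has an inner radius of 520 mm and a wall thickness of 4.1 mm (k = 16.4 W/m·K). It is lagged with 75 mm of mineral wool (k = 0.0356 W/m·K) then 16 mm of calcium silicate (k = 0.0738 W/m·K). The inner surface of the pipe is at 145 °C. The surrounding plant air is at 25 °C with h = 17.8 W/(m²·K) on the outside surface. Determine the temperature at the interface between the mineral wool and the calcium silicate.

T ≈ 37.8 °C

Cylindrical conduction, so R = ln(r₂/r₁)/(2πkL) per layer, in series:
R_stainless steel pipe wall = ln(524.1/520)/(2π×16.4×1) = 7.622×10^-5 K/W
R_mineral wool = ln(599.1/524.1)/(2π×0.0356×1) = 0.5979 K/W
R_calcium silicate = ln(615.1/599.1)/(2π×0.0738×1) = 0.05684 K/W
R_outer film = 1/(h_o·2πr_oL) = 1/(17.8×2π×0.6151×1) = 0.01454 K/W
R_total = 0.6694 K/W
Q = ΔT/R_total = 120/0.6694
Q = 179 W/m
T_interface = T_inner − Q·ΣR(inner→interface) = 145 − 179×0.598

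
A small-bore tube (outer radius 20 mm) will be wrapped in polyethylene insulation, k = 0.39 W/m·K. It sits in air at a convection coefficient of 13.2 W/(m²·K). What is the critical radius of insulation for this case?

For a cylinder r_cr = k/h = 0.39/13.2
r_cr = 29.5 mm; since the bare radius (20 mm) is below r_cr, adding a thin layer of insulation will *increase* heat loss.

r_cr ≈ 29.5 mm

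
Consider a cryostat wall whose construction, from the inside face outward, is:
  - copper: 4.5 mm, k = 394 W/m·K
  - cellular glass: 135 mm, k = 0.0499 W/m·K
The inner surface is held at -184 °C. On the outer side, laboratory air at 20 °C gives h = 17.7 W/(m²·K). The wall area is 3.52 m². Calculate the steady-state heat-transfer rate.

Q ≈ 260 W

Using the resistance-network approach (series):
R_copper = L/(kA) = 0.0045/(394×3.52) = 3.245×10^-6 K/W
R_cellular glass = L/(kA) = 0.135/(0.0499×3.52) = 0.7686 K/W
R_outer film = 1/(h_o·A) = 1/(17.7×3.52) = 0.01605 K/W
R_total = 0.7846 K/W
Q = ΔT / R_total = 204 / 0.7846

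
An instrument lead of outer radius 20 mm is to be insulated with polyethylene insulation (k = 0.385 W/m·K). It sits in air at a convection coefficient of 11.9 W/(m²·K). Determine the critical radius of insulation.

r_cr ≈ 32.4 mm

For a cylinder r_cr = k/h = 0.385/11.9
r_cr = 32.4 mm; since the bare radius (20 mm) is below r_cr, adding a thin layer of insulation will *increase* heat loss.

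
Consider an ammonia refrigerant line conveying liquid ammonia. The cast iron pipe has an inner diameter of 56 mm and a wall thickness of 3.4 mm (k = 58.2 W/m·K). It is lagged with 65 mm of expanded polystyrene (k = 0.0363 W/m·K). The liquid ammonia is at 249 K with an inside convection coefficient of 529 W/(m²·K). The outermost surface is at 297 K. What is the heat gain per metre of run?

Cylindrical conduction, so R = ln(r₂/r₁)/(2πkL) per layer, in series:
R_inner film = 1/(h_i·2πr₁L) = 1/(529×2π×0.028×1) = 0.01075 K/W
R_cast iron pipe wall = ln(31.4/28)/(2π×58.2×1) = 3.134×10^-4 K/W
R_expanded polystyrene = ln(96.4/31.4)/(2π×0.0363×1) = 4.918 K/W
R_total = 4.929 K/W
Q = ΔT/R_total = 48/4.929

q′ ≈ 9.74 W/m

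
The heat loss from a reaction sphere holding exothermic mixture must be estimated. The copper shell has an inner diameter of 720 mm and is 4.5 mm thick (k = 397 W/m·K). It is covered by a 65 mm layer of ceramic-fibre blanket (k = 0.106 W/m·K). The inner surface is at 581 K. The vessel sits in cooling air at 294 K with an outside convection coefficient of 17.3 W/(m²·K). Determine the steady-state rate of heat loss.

Q ≈ 853 W

Each spherical layer contributes R = (1/r_i − 1/r_o)/(4πk):
R_copper shell = (1/0.36 − 1/0.3645)/(4π×397) = 6.874×10^-6 K/W
R_ceramic-fibre blanket = (1/0.3645 − 1/0.4295)/(4π×0.106) = 0.3117 K/W
R_outer film = 1/(h·4πr_o²) = 1/(17.3×4π×0.4295²) = 0.02494 K/W
R_total = 0.3366 K/W
Q = ΔT/R_total = 287/0.3366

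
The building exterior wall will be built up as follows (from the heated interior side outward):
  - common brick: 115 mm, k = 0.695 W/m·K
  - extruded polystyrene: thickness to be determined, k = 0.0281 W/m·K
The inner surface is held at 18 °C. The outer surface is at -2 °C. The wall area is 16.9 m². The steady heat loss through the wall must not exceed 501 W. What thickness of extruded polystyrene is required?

Thermal resistances in series:
R_common brick = L/(kA) = 0.115/(0.695×16.9) = 0.009791 K/W
Sum of the known resistances R_other = 0.009791 K/W
Required total resistance R_tot = ΔT/Q_allow = 20/501 = 0.03992 K/W
R_extruded polystyrene = R_tot − R_other = 0.03013 K/W
L = R·k·A = 0.03013×0.0281×16.9

L ≈ 14.3 mm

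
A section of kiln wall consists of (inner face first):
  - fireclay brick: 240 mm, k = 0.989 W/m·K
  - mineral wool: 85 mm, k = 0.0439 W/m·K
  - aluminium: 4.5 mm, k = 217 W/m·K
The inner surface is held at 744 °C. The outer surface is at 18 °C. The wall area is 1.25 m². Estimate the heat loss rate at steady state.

Using the resistance-network approach (series):
R_fireclay brick = L/(kA) = 0.24/(0.989×1.25) = 0.1941 K/W
R_mineral wool = L/(kA) = 0.085/(0.0439×1.25) = 1.549 K/W
R_aluminium = L/(kA) = 0.0045/(217×1.25) = 1.659×10^-5 K/W
R_total = 1.743 K/W
Q = ΔT / R_total = 726 / 1.743

Q ≈ 416 W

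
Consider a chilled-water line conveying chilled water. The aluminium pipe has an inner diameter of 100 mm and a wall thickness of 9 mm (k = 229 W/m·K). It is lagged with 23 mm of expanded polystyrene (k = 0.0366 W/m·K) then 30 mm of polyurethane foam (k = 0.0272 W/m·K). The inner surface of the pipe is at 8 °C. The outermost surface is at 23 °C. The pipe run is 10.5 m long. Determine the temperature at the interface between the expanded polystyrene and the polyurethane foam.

T ≈ 14.6 °C

Radial resistances (cylindrical: R_cond = ln(r_o/r_i)/(2πkL), R_conv = 1/(h·2πrL)):
R_aluminium pipe wall = ln(59/50)/(2π×229×10.5) = 1.096×10^-5 K/W
R_expanded polystyrene = ln(82/59)/(2π×0.0366×10.5) = 0.1363 K/W
R_polyurethane foam = ln(112/82)/(2π×0.0272×10.5) = 0.1737 K/W
R_total = 0.3101 K/W
Q = ΔT/R_total = 15/0.3101
Q = 48.4 W
T_interface = T_inner + Q·ΣR(inner→interface) = 8 + 48.4×0.1363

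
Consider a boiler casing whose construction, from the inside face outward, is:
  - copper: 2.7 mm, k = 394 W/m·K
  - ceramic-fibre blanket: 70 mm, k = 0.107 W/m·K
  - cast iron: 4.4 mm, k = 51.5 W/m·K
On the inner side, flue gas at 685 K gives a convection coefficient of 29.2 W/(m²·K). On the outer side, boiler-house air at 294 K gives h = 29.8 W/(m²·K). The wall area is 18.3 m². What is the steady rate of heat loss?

Treating each layer as a thermal resistance in series:
R_inner film = 1/(h_i·A) = 1/(29.2×18.3) = 0.001871 K/W
R_copper = L/(kA) = 0.0027/(394×18.3) = 3.745×10^-7 K/W
R_ceramic-fibre blanket = L/(kA) = 0.07/(0.107×18.3) = 0.03575 K/W
R_cast iron = L/(kA) = 0.0044/(51.5×18.3) = 4.669×10^-6 K/W
R_outer film = 1/(h_o·A) = 1/(29.8×18.3) = 0.001834 K/W
R_total = 0.03946 K/W
Q = ΔT / R_total = 391 / 0.03946

Q ≈ 9910 W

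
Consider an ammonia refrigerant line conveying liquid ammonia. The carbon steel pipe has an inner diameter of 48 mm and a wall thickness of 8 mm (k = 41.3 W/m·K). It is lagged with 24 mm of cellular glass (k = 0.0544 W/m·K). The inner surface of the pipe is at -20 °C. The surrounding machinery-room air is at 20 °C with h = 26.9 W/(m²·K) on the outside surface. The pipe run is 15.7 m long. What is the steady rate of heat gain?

Q ≈ 360 W

Radial resistances (cylindrical: R_cond = ln(r_o/r_i)/(2πkL), R_conv = 1/(h·2πrL)):
R_carbon steel pipe wall = ln(32/24)/(2π×41.3×15.7) = 7.061×10^-5 K/W
R_cellular glass = ln(56/32)/(2π×0.0544×15.7) = 0.1043 K/W
R_outer film = 1/(h_o·2πr_oL) = 1/(26.9×2π×0.056×15.7) = 0.006729 K/W
R_total = 0.1111 K/W
Q = ΔT/R_total = 40/0.1111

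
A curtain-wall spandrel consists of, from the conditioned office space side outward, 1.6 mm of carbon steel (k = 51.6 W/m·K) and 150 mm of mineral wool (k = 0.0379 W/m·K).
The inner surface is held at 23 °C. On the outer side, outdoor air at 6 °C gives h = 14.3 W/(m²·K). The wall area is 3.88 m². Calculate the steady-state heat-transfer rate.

Q ≈ 16.4 W

Thermal resistances in series:
R_carbon steel = L/(kA) = 0.0016/(51.6×3.88) = 7.992×10^-6 K/W
R_mineral wool = L/(kA) = 0.15/(0.0379×3.88) = 1.02 K/W
R_outer film = 1/(h_o·A) = 1/(14.3×3.88) = 0.01802 K/W
R_total = 1.038 K/W
Q = ΔT / R_total = 17 / 1.038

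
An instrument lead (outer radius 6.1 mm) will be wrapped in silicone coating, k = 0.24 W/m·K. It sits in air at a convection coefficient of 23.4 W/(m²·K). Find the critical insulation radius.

r_cr ≈ 10.3 mm

For a cylinder r_cr = k/h = 0.24/23.4
r_cr = 10.3 mm; since the bare radius (6.1 mm) is below r_cr, adding a thin layer of insulation will *increase* heat loss.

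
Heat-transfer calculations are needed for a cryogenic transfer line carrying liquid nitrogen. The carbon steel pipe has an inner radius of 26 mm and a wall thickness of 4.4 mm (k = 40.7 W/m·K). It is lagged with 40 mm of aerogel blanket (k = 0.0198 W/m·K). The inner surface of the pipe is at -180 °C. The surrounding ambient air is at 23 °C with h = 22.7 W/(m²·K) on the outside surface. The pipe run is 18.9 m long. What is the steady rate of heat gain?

Q ≈ 560 W

Treating each annulus and film as a series resistance:
R_carbon steel pipe wall = ln(30.4/26)/(2π×40.7×18.9) = 3.235×10^-5 K/W
R_aerogel blanket = ln(70.4/30.4)/(2π×0.0198×18.9) = 0.3571 K/W
R_outer film = 1/(h_o·2πr_oL) = 1/(22.7×2π×0.0704×18.9) = 0.005269 K/W
R_total = 0.3624 K/W
Q = ΔT/R_total = 203/0.3624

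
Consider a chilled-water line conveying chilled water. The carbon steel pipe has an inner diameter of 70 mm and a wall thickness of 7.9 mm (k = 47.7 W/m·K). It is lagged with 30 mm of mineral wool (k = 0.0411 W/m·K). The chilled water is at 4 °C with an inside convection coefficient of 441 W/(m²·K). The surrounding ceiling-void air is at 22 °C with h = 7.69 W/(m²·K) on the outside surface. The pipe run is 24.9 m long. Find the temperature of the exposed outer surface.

Per-layer cylindrical resistances, series-summed:
R_inner film = 1/(h_i·2πr₁L) = 1/(441×2π×0.035×24.9) = 4.141×10^-4 K/W
R_carbon steel pipe wall = ln(42.9/35)/(2π×47.7×24.9) = 2.727×10^-5 K/W
R_mineral wool = ln(72.9/42.9)/(2π×0.0411×24.9) = 0.08246 K/W
R_outer film = 1/(h_o·2πr_oL) = 1/(7.69×2π×0.0729×24.9) = 0.0114 K/W
R_total = 0.0943 K/W
Q = ΔT/R_total = 18/0.0943
Q = 191 W
T_interface = T_inner + Q·ΣR(inner→interface) = 4 + 191×0.0829

T ≈ 19.8 °C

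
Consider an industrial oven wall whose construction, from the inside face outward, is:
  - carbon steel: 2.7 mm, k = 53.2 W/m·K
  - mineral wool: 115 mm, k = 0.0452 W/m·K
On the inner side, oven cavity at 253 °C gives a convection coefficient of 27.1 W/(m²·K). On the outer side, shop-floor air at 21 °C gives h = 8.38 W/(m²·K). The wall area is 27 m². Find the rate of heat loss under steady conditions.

Model the wall as resistances in series:
R_inner film = 1/(h_i·A) = 1/(27.1×27) = 0.001367 K/W
R_carbon steel = L/(kA) = 0.0027/(53.2×27) = 1.88×10^-6 K/W
R_mineral wool = L/(kA) = 0.115/(0.0452×27) = 0.09423 K/W
R_outer film = 1/(h_o·A) = 1/(8.38×27) = 0.00442 K/W
R_total = 0.1 K/W
Q = ΔT / R_total = 232 / 0.1

Q ≈ 2320 W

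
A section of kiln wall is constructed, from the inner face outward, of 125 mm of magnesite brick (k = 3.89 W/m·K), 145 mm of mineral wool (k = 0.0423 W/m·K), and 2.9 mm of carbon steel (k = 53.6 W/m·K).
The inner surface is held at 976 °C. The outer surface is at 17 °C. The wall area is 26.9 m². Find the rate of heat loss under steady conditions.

Treating each layer as a thermal resistance in series:
R_magnesite brick = L/(kA) = 0.125/(3.89×26.9) = 0.001195 K/W
R_mineral wool = L/(kA) = 0.145/(0.0423×26.9) = 0.1274 K/W
R_carbon steel = L/(kA) = 0.0029/(53.6×26.9) = 2.011×10^-6 K/W
R_total = 0.1286 K/W
Q = ΔT / R_total = 959 / 0.1286

Q ≈ 7460 W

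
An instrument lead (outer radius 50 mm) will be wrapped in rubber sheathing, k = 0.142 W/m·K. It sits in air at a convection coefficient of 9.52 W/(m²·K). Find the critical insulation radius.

For a cylinder r_cr = k/h = 0.142/9.52
r_cr = 14.9 mm; since the bare radius (50 mm) is above r_cr, any added insulation will reduce heat loss.

r_cr ≈ 14.9 mm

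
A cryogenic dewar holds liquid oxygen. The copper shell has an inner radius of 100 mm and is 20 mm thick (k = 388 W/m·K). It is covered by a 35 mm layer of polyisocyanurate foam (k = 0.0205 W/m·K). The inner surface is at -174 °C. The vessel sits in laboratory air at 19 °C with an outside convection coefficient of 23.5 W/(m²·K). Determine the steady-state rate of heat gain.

Radial (spherical) resistances in series:
R_copper shell = (1/0.1 − 1/0.12)/(4π×388) = 3.418×10^-4 K/W
R_polyisocyanurate foam = (1/0.12 − 1/0.155)/(4π×0.0205) = 7.305 K/W
R_outer film = 1/(h·4πr_o²) = 1/(23.5×4π×0.155²) = 0.1409 K/W
R_total = 7.446 K/W
Q = ΔT/R_total = 193/7.446

Q ≈ 25.9 W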